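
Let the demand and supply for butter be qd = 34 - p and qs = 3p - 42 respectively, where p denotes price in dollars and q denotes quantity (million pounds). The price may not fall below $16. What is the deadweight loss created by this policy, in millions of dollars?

0

Without the control the market clears where 34 - p = 3p - 42, i.e. p* = 19 and q* = 15.
Since 16 is below p* = 19, the floor does not bind and the free-market outcome prevails.
Since the control does not bind, no trades are prevented and deadweight loss is zero.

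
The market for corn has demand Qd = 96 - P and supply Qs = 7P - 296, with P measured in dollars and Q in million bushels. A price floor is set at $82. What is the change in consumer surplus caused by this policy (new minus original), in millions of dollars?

-1006.5

Equilibrium: 96 - P = 7P - 296, so 392 = 8P and P* = 49, Q* = 47.
The floor of 82 is above the equilibrium price 49, so it binds.
At P = 82: Qd = 96 - 82 = 14 and Qs = 7·82 - 296 = 278.
Consumer surplus without the control is ½ · (96 - 49) · 47 = 1104.5.
With the floor, consumers buy 14 units at 82, so CS = ½ · (96 - 82) · 14 = 98.
Change in consumer surplus = 98 - 1104.5 = -1006.5.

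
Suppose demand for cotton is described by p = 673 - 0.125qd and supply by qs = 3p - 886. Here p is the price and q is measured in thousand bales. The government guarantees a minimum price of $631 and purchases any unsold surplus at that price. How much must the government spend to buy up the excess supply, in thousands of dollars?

Rearranging demand gives qd = 5384 - 8p. Setting quantity demanded equal to quantity supplied, 5384 - 8p = 3p - 886, gives p* = 570 and q* = 824.
Since 631 > 570, the floor is binding.
At p = 631: qd = 5384 - 8·631 = 336 and qs = 3·631 - 886 = 1007.
Surplus = qs - qd = 671.
Government expenditure = surplus × support price = 671 × 631 = 423401.

423401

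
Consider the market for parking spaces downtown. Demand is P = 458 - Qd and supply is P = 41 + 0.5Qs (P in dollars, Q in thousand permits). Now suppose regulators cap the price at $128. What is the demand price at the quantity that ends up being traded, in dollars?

Rearranging demand gives Qd = 458 - P; rearranging supply gives Qs = 2P - 82. In a free market, 458 - P = 2P - 82 gives the equilibrium P* = 180, Q* = 278.
The ceiling of 128 is below the equilibrium price 180, so it binds.
At P = 128: Qd = 458 - 128 = 330 and Qs = 2·128 - 82 = 174.
Only 174 units reach the market. On the demand curve, the marginal buyer's willingness to pay at Q = 174 is (458 - 174) = 284.

284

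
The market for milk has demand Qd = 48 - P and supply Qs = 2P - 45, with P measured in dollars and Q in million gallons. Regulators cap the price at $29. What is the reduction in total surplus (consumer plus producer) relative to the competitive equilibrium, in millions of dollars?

In a free market, 48 - P = 2P - 45 gives the equilibrium P* = 31, Q* = 17.
The ceiling of 29 is below the equilibrium price 31, so it binds.
At P = 29: Qd = 48 - 29 = 19 and Qs = 2·29 - 45 = 13.
Quantity traded falls to 13. At Q = 13 the demand price is 48 - 13 = 35 and the supply price is (45 + 13)/2 = 29.
Deadweight loss = ½ · (35 - 29) · (17 - 13) = ½ · 6 · 4 = 12.

12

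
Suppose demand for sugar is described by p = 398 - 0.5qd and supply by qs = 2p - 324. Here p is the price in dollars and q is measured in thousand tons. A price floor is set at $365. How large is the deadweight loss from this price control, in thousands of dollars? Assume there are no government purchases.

14450

Rearranging demand gives qd = 796 - 2p. Equilibrium: 796 - 2p = 2p - 324, so 1120 = 4p and p* = 280, q* = 236.
Because the floor (365) lies above the market-clearing price, it is binding.
At p = 365: qd = 796 - 2·365 = 66 and qs = 2·365 - 324 = 406.
Quantity traded falls to 66. At q = 66 the demand price is (796 - 66)/2 = 365 and the supply price is (324 + 66)/2 = 195.
Deadweight loss = ½ · (365 - 195) · (236 - 66) = ½ · 170 · 170 = 14450.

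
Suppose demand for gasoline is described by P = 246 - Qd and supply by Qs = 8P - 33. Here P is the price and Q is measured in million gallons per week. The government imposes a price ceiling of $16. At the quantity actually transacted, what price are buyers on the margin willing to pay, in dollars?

Rearranging demand gives Qd = 246 - P. Without the control the market clears where 246 - P = 8P - 33, i.e. P* = 31 and Q* = 215.
The ceiling of 16 is below the equilibrium price 31, so it binds.
At P = 16: Qd = 246 - 16 = 230 and Qs = 8·16 - 33 = 95.
Only 95 units reach the market. On the demand curve, the marginal buyer's willingness to pay at Q = 95 is (246 - 95) = 151.

151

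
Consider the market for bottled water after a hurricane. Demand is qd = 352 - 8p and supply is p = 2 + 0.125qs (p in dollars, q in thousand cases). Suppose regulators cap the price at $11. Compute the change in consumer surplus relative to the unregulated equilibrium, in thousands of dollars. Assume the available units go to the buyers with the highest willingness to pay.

288

Rearranging supply gives qs = 8p - 16. Setting quantity demanded equal to quantity supplied, 352 - 8p = 8p - 16, gives p* = 23 and q* = 168.
Since 11 < 23, the ceiling is binding.
At p = 11: qd = 352 - 8·11 = 264 and qs = 8·11 - 16 = 72.
Consumer surplus without the control is ½ · (44 - 23) · 168 = 1764.
With the ceiling, 72 units are sold at 11 (assume they go to the highest-value buyers). The demand price at q = 72 is 35, so CS = ½ · [(44 - 11) + (35 - 11)] · 72 = 2052.
Change in consumer surplus = 2052 - 1764 = 288.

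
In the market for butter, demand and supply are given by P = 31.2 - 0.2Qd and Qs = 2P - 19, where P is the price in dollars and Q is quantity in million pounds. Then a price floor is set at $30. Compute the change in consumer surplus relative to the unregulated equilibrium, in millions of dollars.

-92.5

Rearranging demand gives Qd = 156 - 5P. In a free market, 156 - 5P = 2P - 19 gives the equilibrium P* = 25, Q* = 31.
Because the floor (30) lies above the market-clearing price, it is binding.
At P = 30: Qd = 156 - 5·30 = 6 and Qs = 2·30 - 19 = 41.
Consumer surplus without the control is ½ · (31.2 - 25) · 31 = 96.1.
With the floor, consumers buy 6 units at 30, so CS = ½ · (31.2 - 30) · 6 = 3.6.
Change in consumer surplus = 3.6 - 96.1 = -92.5.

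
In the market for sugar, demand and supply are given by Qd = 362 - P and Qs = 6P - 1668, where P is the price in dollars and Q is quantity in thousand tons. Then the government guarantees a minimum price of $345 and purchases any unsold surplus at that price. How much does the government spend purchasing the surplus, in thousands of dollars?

132825

Setting quantity demanded equal to quantity supplied, 362 - P = 6P - 1668, gives P* = 290 and Q* = 72.
Because the floor (345) lies above the market-clearing price, it is binding.
At P = 345: Qd = 362 - 345 = 17 and Qs = 6·345 - 1668 = 402.
Surplus = Qs - Qd = 385.
Government expenditure = surplus × support price = 385 × 345 = 132825.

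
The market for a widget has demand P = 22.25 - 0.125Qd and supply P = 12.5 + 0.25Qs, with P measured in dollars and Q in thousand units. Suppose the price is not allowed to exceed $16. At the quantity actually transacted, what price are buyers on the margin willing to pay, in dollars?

20.5

Rearranging demand gives Qd = 178 - 8P; rearranging supply gives Qs = 4P - 50. Equilibrium: 178 - 8P = 4P - 50, so 228 = 12P and P* = 19, Q* = 26.
The ceiling of 16 is below the equilibrium price 19, so it binds.
At P = 16: Qd = 178 - 8·16 = 50 and Qs = 4·16 - 50 = 14.
Only 14 units reach the market. On the demand curve, the marginal buyer's willingness to pay at Q = 14 is (178 - 14)/8 = 20.5.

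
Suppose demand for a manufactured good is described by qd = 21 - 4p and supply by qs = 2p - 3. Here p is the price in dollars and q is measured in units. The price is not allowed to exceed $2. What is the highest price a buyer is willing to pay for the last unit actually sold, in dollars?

5

Equilibrium: 21 - 4p = 2p - 3, so 24 = 6p and p* = 4, q* = 5.
The ceiling of 2 is below the equilibrium price 4, so it binds.
At p = 2: qd = 21 - 4·2 = 13 and qs = 2·2 - 3 = 1.
Only 1 units reach the market. On the demand curve, the marginal buyer's willingness to pay at q = 1 is (21 - 1)/4 = 5.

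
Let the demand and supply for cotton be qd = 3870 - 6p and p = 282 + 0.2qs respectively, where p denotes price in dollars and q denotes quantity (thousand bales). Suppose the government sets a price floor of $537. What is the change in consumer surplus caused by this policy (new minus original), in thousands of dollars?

Rearranging supply gives qs = 5p - 1410. In a free market, 3870 - 6p = 5p - 1410 gives the equilibrium p* = 480, q* = 990.
Because the floor (537) lies above the market-clearing price, it is binding.
At p = 537: qd = 3870 - 6·537 = 648 and qs = 5·537 - 1410 = 1275.
Consumer surplus without the control is ½ · (645 - 480) · 990 = 81675.
With the floor, consumers buy 648 units at 537, so CS = ½ · (645 - 537) · 648 = 34992.
Change in consumer surplus = 34992 - 81675 = -46683.

-46683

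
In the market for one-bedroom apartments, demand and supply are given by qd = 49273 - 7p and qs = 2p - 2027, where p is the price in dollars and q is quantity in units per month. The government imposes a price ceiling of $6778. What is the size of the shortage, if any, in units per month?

Equilibrium: 49273 - 7p = 2p - 2027, so 51300 = 9p and p* = 5700, q* = 9373.
The ceiling of 6778 is above the equilibrium price 5700, so it is not binding; the market clears at p* = 5700, q* = 9373.
Since the control does not bind, there is no shortage.

0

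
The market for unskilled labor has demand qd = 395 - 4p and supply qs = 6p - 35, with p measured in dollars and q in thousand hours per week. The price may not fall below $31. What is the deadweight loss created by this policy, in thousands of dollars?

0

In a free market, 395 - 4p = 6p - 35 gives the equilibrium p* = 43, q* = 223.
The floor of 31 is below the equilibrium price 43, so it is not binding; the market clears at p* = 43, q* = 223.
Since the control does not bind, no trades are prevented and deadweight loss is zero.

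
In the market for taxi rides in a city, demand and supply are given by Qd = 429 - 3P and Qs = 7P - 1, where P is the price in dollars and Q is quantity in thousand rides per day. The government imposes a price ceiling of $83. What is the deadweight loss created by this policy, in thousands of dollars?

Equilibrium: 429 - 3P = 7P - 1, so 430 = 10P and P* = 43, Q* = 300.
The ceiling of 83 is above the equilibrium price 43, so it is not binding; the market clears at P* = 43, Q* = 300.
Since the control does not bind, no trades are prevented and deadweight loss is zero.

0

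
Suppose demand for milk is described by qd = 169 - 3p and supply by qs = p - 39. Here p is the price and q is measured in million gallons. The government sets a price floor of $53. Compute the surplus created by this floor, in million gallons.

4

Setting quantity demanded equal to quantity supplied, 169 - 3p = p - 39, gives p* = 52 and q* = 13.
Because the floor (53) lies above the market-clearing price, it is binding.
At p = 53: qd = 169 - 3·53 = 10 and qs = 53 - 39 = 14.
Surplus = qs - qd = 14 - 10 = 4.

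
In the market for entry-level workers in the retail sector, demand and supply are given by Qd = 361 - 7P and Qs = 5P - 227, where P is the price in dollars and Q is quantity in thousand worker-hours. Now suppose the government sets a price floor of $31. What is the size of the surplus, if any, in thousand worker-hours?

0

In a free market, 361 - 7P = 5P - 227 gives the equilibrium P* = 49, Q* = 18.
The floor of 31 is below the equilibrium price 49, so it is not binding; the market clears at P* = 49, Q* = 18.
Since the control does not bind, there is no surplus.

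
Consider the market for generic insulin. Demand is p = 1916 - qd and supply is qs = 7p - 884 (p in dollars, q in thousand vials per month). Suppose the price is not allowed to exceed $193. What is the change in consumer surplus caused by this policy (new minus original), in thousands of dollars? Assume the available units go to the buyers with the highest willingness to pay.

Rearranging demand gives qd = 1916 - p. In a free market, 1916 - p = 7p - 884 gives the equilibrium p* = 350, q* = 1566.
Since 193 < 350, the ceiling is binding.
At p = 193: qd = 1916 - 193 = 1723 and qs = 7·193 - 884 = 467.
Consumer surplus without the control is ½ · (1916 - 350) · 1566 = 1226178.
With the ceiling, 467 units are sold at 193 (assume they go to the highest-value buyers). The demand price at q = 467 is 1449, so CS = ½ · [(1916 - 193) + (1449 - 193)] · 467 = 695596.5.
Change in consumer surplus = 695596.5 - 1226178 = -530581.5.

-530581.5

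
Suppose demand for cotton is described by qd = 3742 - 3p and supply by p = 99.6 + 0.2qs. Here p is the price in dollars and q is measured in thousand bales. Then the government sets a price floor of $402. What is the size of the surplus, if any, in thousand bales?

Rearranging supply gives qs = 5p - 498. Equilibrium: 3742 - 3p = 5p - 498, so 4240 = 8p and p* = 530, q* = 2152.
Since 402 is below p* = 530, the floor does not bind and the free-market outcome prevails.
Since the control does not bind, there is no surplus.

0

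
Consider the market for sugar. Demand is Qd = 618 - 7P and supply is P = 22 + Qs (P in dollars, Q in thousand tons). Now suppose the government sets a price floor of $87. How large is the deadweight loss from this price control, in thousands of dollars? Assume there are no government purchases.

Rearranging supply gives Qs = P - 22. Equilibrium: 618 - 7P = P - 22, so 640 = 8P and P* = 80, Q* = 58.
Since 87 > 80, the floor is binding.
At P = 87: Qd = 618 - 7·87 = 9 and Qs = 87 - 22 = 65.
Quantity traded falls to 9. At Q = 9 the demand price is (618 - 9)/7 = 87 and the supply price is 22 + 9 = 31.
Deadweight loss = ½ · (87 - 31) · (58 - 9) = ½ · 56 · 49 = 1372.

1372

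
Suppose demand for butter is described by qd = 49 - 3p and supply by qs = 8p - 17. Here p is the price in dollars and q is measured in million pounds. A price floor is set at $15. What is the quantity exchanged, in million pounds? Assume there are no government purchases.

4

Without the control the market clears where 49 - 3p = 8p - 17, i.e. p* = 6 and q* = 31.
Since 15 > 6, the floor is binding.
At p = 15: qd = 49 - 3·15 = 4 and qs = 8·15 - 17 = 103.
The quantity actually transacted is the short side, demand: 4.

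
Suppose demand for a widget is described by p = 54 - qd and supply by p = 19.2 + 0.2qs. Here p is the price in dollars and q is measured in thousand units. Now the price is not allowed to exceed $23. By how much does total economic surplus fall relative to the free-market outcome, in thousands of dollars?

Rearranging demand gives qd = 54 - p; rearranging supply gives qs = 5p - 96. In a free market, 54 - p = 5p - 96 gives the equilibrium p* = 25, q* = 29.
Because the ceiling (23) lies below the market-clearing price, it is binding.
At p = 23: qd = 54 - 23 = 31 and qs = 5·23 - 96 = 19.
Quantity traded falls to 19. At q = 19 the demand price is 54 - 19 = 35 and the supply price is (96 + 19)/5 = 23.
Deadweight loss = ½ · (35 - 23) · (29 - 19) = ½ · 12 · 10 = 60.

60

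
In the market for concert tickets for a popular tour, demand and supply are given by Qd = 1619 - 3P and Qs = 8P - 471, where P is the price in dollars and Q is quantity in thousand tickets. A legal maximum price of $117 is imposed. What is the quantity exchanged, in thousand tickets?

465

Without the control the market clears where 1619 - 3P = 8P - 471, i.e. P* = 190 and Q* = 1049.
Because the ceiling (117) lies below the market-clearing price, it is binding.
At P = 117: Qd = 1619 - 3·117 = 1268 and Qs = 8·117 - 471 = 465.
The quantity actually transacted is the short side, supply: 465.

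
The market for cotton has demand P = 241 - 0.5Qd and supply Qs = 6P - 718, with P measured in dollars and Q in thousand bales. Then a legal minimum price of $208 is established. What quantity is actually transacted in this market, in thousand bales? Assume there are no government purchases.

66

Rearranging demand gives Qd = 482 - 2P. Equilibrium: 482 - 2P = 6P - 718, so 1200 = 8P and P* = 150, Q* = 182.
The floor of 208 is above the equilibrium price 150, so it binds.
At P = 208: Qd = 482 - 2·208 = 66 and Qs = 6·208 - 718 = 530.
The quantity actually transacted is the short side, demand: 66.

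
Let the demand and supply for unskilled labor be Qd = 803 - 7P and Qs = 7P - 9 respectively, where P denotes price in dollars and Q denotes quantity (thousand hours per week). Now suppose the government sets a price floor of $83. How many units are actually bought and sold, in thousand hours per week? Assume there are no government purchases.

Equilibrium: 803 - 7P = 7P - 9, so 812 = 14P and P* = 58, Q* = 397.
The floor of 83 is above the equilibrium price 58, so it binds.
At P = 83: Qd = 803 - 7·83 = 222 and Qs = 7·83 - 9 = 572.
The quantity actually transacted is the short side, demand: 222.

222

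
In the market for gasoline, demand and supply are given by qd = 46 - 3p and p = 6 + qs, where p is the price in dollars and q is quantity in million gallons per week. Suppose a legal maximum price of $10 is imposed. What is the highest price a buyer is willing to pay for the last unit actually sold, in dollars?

14

Rearranging supply gives qs = p - 6. Setting quantity demanded equal to quantity supplied, 46 - 3p = p - 6, gives p* = 13 and q* = 7.
Since 10 < 13, the ceiling is binding.
At p = 10: qd = 46 - 3·10 = 16 and qs = 10 - 6 = 4.
Only 4 units reach the market. On the demand curve, the marginal buyer's willingness to pay at q = 4 is (46 - 4)/3 = 14.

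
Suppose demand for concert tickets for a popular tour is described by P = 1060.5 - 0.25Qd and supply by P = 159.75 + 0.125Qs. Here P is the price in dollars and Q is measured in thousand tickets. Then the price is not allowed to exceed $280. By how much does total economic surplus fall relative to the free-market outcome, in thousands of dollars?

388800

Rearranging demand gives Qd = 4242 - 4P; rearranging supply gives Qs = 8P - 1278. Equilibrium: 4242 - 4P = 8P - 1278, so 5520 = 12P and P* = 460, Q* = 2402.
The ceiling of 280 is below the equilibrium price 460, so it binds.
At P = 280: Qd = 4242 - 4·280 = 3122 and Qs = 8·280 - 1278 = 962.
Quantity traded falls to 962. At Q = 962 the demand price is (4242 - 962)/4 = 820 and the supply price is (1278 + 962)/8 = 280.
Deadweight loss = ½ · (820 - 280) · (2402 - 962) = ½ · 540 · 1440 = 388800.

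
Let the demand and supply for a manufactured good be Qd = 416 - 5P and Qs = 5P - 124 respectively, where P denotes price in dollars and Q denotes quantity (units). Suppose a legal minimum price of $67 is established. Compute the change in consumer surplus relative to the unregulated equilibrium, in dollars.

-1475.5

In a free market, 416 - 5P = 5P - 124 gives the equilibrium P* = 54, Q* = 146.
The floor of 67 is above the equilibrium price 54, so it binds.
At P = 67: Qd = 416 - 5·67 = 81 and Qs = 5·67 - 124 = 211.
Consumer surplus without the control is ½ · (83.2 - 54) · 146 = 2131.6.
With the floor, consumers buy 81 units at 67, so CS = ½ · (83.2 - 67) · 81 = 656.1.
Change in consumer surplus = 656.1 - 2131.6 = -1475.5.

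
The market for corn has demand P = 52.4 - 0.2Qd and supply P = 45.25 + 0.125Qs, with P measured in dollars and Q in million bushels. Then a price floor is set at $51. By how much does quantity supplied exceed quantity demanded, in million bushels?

Rearranging demand gives Qd = 262 - 5P; rearranging supply gives Qs = 8P - 362. Equilibrium: 262 - 5P = 8P - 362, so 624 = 13P and P* = 48, Q* = 22.
The floor of 51 is above the equilibrium price 48, so it binds.
At P = 51: Qd = 262 - 5·51 = 7 and Qs = 8·51 - 362 = 46.
Surplus = Qs - Qd = 46 - 7 = 39.

39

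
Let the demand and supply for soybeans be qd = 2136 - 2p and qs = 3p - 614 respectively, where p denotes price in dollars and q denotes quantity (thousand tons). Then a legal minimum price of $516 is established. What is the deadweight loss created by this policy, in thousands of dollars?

0

Without the control the market clears where 2136 - 2p = 3p - 614, i.e. p* = 550 and q* = 1036.
Since 516 is below p* = 550, the floor does not bind and the free-market outcome prevails.
Since the control does not bind, no trades are prevented and deadweight loss is zero.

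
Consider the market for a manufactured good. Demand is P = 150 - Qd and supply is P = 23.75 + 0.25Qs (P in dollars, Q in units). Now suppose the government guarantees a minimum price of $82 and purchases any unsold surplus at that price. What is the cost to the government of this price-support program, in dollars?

Rearranging demand gives Qd = 150 - P; rearranging supply gives Qs = 4P - 95. Without the control the market clears where 150 - P = 4P - 95, i.e. P* = 49 and Q* = 101.
Since 82 > 49, the floor is binding.
At P = 82: Qd = 150 - 82 = 68 and Qs = 4·82 - 95 = 233.
Surplus = Qs - Qd = 165.
Government expenditure = surplus × support price = 165 × 82 = 13530.

13530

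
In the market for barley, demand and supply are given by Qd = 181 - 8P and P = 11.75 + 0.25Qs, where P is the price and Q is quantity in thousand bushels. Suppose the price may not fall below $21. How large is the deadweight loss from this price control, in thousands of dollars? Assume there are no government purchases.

48

Rearranging supply gives Qs = 4P - 47. Equilibrium: 181 - 8P = 4P - 47, so 228 = 12P and P* = 19, Q* = 29.
The floor of 21 is above the equilibrium price 19, so it binds.
At P = 21: Qd = 181 - 8·21 = 13 and Qs = 4·21 - 47 = 37.
Quantity traded falls to 13. At Q = 13 the demand price is (181 - 13)/8 = 21 and the supply price is (47 + 13)/4 = 15.
Deadweight loss = ½ · (21 - 15) · (29 - 13) = ½ · 6 · 16 = 48.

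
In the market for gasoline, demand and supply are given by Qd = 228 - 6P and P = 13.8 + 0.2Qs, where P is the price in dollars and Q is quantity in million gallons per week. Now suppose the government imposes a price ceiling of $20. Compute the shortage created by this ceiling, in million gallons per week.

Rearranging supply gives Qs = 5P - 69. In a free market, 228 - 6P = 5P - 69 gives the equilibrium P* = 27, Q* = 66.
Since 20 < 27, the ceiling is binding.
At P = 20: Qd = 228 - 6·20 = 108 and Qs = 5·20 - 69 = 31.
Shortage = Qd - Qs = 108 - 31 = 77.

77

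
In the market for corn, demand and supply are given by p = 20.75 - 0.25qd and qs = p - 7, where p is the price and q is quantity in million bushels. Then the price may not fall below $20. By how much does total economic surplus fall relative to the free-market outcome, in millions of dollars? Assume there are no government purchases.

Rearranging demand gives qd = 83 - 4p. In a free market, 83 - 4p = p - 7 gives the equilibrium p* = 18, q* = 11.
Since 20 > 18, the floor is binding.
At p = 20: qd = 83 - 4·20 = 3 and qs = 20 - 7 = 13.
Quantity traded falls to 3. At q = 3 the demand price is (83 - 3)/4 = 20 and the supply price is 7 + 3 = 10.
Deadweight loss = ½ · (20 - 10) · (11 - 3) = ½ · 10 · 8 = 40.

40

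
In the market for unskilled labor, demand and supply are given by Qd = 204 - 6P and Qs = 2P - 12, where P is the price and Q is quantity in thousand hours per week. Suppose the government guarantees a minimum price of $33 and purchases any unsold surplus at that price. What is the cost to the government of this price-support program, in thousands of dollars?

Setting quantity demanded equal to quantity supplied, 204 - 6P = 2P - 12, gives P* = 27 and Q* = 42.
The floor of 33 is above the equilibrium price 27, so it binds.
At P = 33: Qd = 204 - 6·33 = 6 and Qs = 2·33 - 12 = 54.
Surplus = Qs - Qd = 48.
Government expenditure = surplus × support price = 48 × 33 = 1584.

1584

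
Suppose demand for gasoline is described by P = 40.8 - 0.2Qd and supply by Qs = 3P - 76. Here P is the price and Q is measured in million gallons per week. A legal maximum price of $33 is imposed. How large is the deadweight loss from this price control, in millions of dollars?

9.6

Rearranging demand gives Qd = 204 - 5P. Equilibrium: 204 - 5P = 3P - 76, so 280 = 8P and P* = 35, Q* = 29.
Since 33 < 35, the ceiling is binding.
At P = 33: Qd = 204 - 5·33 = 39 and Qs = 3·33 - 76 = 23.
Quantity traded falls to 23. At Q = 23 the demand price is (204 - 23)/5 = 36.2 and the supply price is (76 + 23)/3 = 33.
Deadweight loss = ½ · (36.2 - 33) · (29 - 23) = ½ · 3.2 · 6 = 9.6.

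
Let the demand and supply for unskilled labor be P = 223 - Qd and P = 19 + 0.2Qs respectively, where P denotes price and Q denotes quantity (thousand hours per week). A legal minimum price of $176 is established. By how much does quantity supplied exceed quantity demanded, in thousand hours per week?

Rearranging demand gives Qd = 223 - P; rearranging supply gives Qs = 5P - 95. Equilibrium: 223 - P = 5P - 95, so 318 = 6P and P* = 53, Q* = 170.
Because the floor (176) lies above the market-clearing price, it is binding.
At P = 176: Qd = 223 - 176 = 47 and Qs = 5·176 - 95 = 785.
Surplus = Qs - Qd = 785 - 47 = 738.

738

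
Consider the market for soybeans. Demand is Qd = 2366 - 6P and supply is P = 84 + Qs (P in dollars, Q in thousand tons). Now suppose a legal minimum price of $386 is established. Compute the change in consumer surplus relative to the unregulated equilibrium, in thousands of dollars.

-5688

Rearranging supply gives Qs = P - 84. In a free market, 2366 - 6P = P - 84 gives the equilibrium P* = 350, Q* = 266.
Because the floor (386) lies above the market-clearing price, it is binding.
At P = 386: Qd = 2366 - 6·386 = 50 and Qs = 386 - 84 = 302.
Consumer surplus without the control is ½ · (1183/3 - 350) · 266 = 17689/3.
With the floor, consumers buy 50 units at 386, so CS = ½ · (1183/3 - 386) · 50 = 625/3.
Change in consumer surplus = 625/3 - 17689/3 = -5688.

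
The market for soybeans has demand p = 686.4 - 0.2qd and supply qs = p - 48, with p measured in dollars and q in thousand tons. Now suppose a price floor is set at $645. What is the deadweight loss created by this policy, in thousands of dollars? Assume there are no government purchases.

Rearranging demand gives qd = 3432 - 5p. In a free market, 3432 - 5p = p - 48 gives the equilibrium p* = 580, q* = 532.
The floor of 645 is above the equilibrium price 580, so it binds.
At p = 645: qd = 3432 - 5·645 = 207 and qs = 645 - 48 = 597.
Quantity traded falls to 207. At q = 207 the demand price is (3432 - 207)/5 = 645 and the supply price is 48 + 207 = 255.
Deadweight loss = ½ · (645 - 255) · (532 - 207) = ½ · 390 · 325 = 63375.

63375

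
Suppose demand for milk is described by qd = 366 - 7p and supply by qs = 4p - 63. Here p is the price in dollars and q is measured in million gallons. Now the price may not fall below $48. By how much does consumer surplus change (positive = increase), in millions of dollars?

-553.5

Setting quantity demanded equal to quantity supplied, 366 - 7p = 4p - 63, gives p* = 39 and q* = 93.
The floor of 48 is above the equilibrium price 39, so it binds.
At p = 48: qd = 366 - 7·48 = 30 and qs = 4·48 - 63 = 129.
Consumer surplus without the control is ½ · (366/7 - 39) · 93 = 8649/14.
With the floor, consumers buy 30 units at 48, so CS = ½ · (366/7 - 48) · 30 = 450/7.
Change in consumer surplus = 450/7 - 8649/14 = -553.5.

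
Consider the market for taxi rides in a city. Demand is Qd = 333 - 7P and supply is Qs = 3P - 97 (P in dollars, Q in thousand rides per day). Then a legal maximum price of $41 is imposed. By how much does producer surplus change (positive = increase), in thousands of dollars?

-58

Equilibrium: 333 - 7P = 3P - 97, so 430 = 10P and P* = 43, Q* = 32.
The ceiling of 41 is below the equilibrium price 43, so it binds.
At P = 41: Qd = 333 - 7·41 = 46 and Qs = 3·41 - 97 = 26.
Producer surplus without the control is ½ · (43 - 97/3) · 32 = 512/3.
With the ceiling, producers sell 26 units at 41, so PS = ½ · (41 - 97/3) · 26 = 338/3.
Change in producer surplus = 338/3 - 512/3 = -58.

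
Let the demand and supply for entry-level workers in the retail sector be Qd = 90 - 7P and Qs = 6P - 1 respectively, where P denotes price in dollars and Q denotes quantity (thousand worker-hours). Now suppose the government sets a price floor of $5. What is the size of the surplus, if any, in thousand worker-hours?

Without the control the market clears where 90 - 7P = 6P - 1, i.e. P* = 7 and Q* = 41.
The floor of 5 is below the equilibrium price 7, so it is not binding; the market clears at P* = 7, Q* = 41.
Since the control does not bind, there is no surplus.

0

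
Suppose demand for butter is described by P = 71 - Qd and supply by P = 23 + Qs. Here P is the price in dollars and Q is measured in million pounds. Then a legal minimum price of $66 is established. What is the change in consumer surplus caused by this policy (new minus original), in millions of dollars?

Rearranging demand gives Qd = 71 - P; rearranging supply gives Qs = P - 23. Setting quantity demanded equal to quantity supplied, 71 - P = P - 23, gives P* = 47 and Q* = 24.
Since 66 > 47, the floor is binding.
At P = 66: Qd = 71 - 66 = 5 and Qs = 66 - 23 = 43.
Consumer surplus without the control is ½ · (71 - 47) · 24 = 288.
With the floor, consumers buy 5 units at 66, so CS = ½ · (71 - 66) · 5 = 12.5.
Change in consumer surplus = 12.5 - 288 = -275.5.

-275.5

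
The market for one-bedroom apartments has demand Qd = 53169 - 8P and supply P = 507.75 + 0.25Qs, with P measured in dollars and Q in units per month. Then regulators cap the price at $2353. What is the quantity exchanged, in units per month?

7381

Rearranging supply gives Qs = 4P - 2031. Equilibrium: 53169 - 8P = 4P - 2031, so 55200 = 12P and P* = 4600, Q* = 16369.
The ceiling of 2353 is below the equilibrium price 4600, so it binds.
At P = 2353: Qd = 53169 - 8·2353 = 34345 and Qs = 4·2353 - 2031 = 7381.
The quantity actually transacted is the short side, supply: 7381.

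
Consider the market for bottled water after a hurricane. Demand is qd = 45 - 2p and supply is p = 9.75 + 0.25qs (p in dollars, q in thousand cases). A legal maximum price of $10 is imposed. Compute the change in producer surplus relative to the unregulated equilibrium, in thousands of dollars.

-36

Rearranging supply gives qs = 4p - 39. Setting quantity demanded equal to quantity supplied, 45 - 2p = 4p - 39, gives p* = 14 and q* = 17.
Because the ceiling (10) lies below the market-clearing price, it is binding.
At p = 10: qd = 45 - 2·10 = 25 and qs = 4·10 - 39 = 1.
Producer surplus without the control is ½ · (14 - 9.75) · 17 = 36.125.
With the ceiling, producers sell 1 units at 10, so PS = ½ · (10 - 9.75) · 1 = 0.125.
Change in producer surplus = 0.125 - 36.125 = -36.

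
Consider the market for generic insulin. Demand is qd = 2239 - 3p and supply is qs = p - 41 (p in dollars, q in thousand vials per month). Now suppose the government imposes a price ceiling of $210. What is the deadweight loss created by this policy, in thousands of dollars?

Setting quantity demanded equal to quantity supplied, 2239 - 3p = p - 41, gives p* = 570 and q* = 529.
Because the ceiling (210) lies below the market-clearing price, it is binding.
At p = 210: qd = 2239 - 3·210 = 1609 and qs = 210 - 41 = 169.
Quantity traded falls to 169. At q = 169 the demand price is (2239 - 169)/3 = 690 and the supply price is 41 + 169 = 210.
Deadweight loss = ½ · (690 - 210) · (529 - 169) = ½ · 480 · 360 = 86400.

86400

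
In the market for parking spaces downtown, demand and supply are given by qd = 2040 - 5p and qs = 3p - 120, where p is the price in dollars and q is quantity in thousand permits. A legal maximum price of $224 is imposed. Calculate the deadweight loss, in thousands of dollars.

Equilibrium: 2040 - 5p = 3p - 120, so 2160 = 8p and p* = 270, q* = 690.
The ceiling of 224 is below the equilibrium price 270, so it binds.
At p = 224: qd = 2040 - 5·224 = 920 and qs = 3·224 - 120 = 552.
Quantity traded falls to 552. At q = 552 the demand price is (2040 - 552)/5 = 297.6 and the supply price is (120 + 552)/3 = 224.
Deadweight loss = ½ · (297.6 - 224) · (690 - 552) = ½ · 73.6 · 138 = 5078.4.

5078.4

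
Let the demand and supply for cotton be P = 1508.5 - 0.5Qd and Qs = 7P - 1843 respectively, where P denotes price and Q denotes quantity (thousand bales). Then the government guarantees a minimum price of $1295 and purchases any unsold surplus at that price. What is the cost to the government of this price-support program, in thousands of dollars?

Rearranging demand gives Qd = 3017 - 2P. Setting quantity demanded equal to quantity supplied, 3017 - 2P = 7P - 1843, gives P* = 540 and Q* = 1937.
Because the floor (1295) lies above the market-clearing price, it is binding.
At P = 1295: Qd = 3017 - 2·1295 = 427 and Qs = 7·1295 - 1843 = 7222.
Surplus = Qs - Qd = 6795.
Government expenditure = surplus × support price = 6795 × 1295 = 8799525.

8799525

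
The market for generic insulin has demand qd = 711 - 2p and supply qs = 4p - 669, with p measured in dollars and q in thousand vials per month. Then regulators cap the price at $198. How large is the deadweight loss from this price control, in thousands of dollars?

Setting quantity demanded equal to quantity supplied, 711 - 2p = 4p - 669, gives p* = 230 and q* = 251.
Since 198 < 230, the ceiling is binding.
At p = 198: qd = 711 - 2·198 = 315 and qs = 4·198 - 669 = 123.
Quantity traded falls to 123. At q = 123 the demand price is (711 - 123)/2 = 294 and the supply price is (669 + 123)/4 = 198.
Deadweight loss = ½ · (294 - 198) · (251 - 123) = ½ · 96 · 128 = 6144.

6144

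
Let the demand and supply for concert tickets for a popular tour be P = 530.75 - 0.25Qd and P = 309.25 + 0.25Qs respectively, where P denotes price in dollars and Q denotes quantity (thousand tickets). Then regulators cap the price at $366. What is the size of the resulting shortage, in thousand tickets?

432

Rearranging demand gives Qd = 2123 - 4P; rearranging supply gives Qs = 4P - 1237. Setting quantity demanded equal to quantity supplied, 2123 - 4P = 4P - 1237, gives P* = 420 and Q* = 443.
The ceiling of 366 is below the equilibrium price 420, so it binds.
At P = 366: Qd = 2123 - 4·366 = 659 and Qs = 4·366 - 1237 = 227.
Shortage = Qd - Qs = 659 - 227 = 432.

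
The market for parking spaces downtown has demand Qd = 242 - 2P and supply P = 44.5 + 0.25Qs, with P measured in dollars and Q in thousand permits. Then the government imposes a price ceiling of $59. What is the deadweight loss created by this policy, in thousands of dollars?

726

Rearranging supply gives Qs = 4P - 178. In a free market, 242 - 2P = 4P - 178 gives the equilibrium P* = 70, Q* = 102.
Since 59 < 70, the ceiling is binding.
At P = 59: Qd = 242 - 2·59 = 124 and Qs = 4·59 - 178 = 58.
Quantity traded falls to 58. At Q = 58 the demand price is (242 - 58)/2 = 92 and the supply price is (178 + 58)/4 = 59.
Deadweight loss = ½ · (92 - 59) · (102 - 58) = ½ · 33 · 44 = 726.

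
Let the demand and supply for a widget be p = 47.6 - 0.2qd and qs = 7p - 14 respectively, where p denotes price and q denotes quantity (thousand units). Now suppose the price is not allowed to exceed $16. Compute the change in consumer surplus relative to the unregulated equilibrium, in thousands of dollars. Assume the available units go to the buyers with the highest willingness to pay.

Rearranging demand gives qd = 238 - 5p. Equilibrium: 238 - 5p = 7p - 14, so 252 = 12p and p* = 21, q* = 133.
The ceiling of 16 is below the equilibrium price 21, so it binds.
At p = 16: qd = 238 - 5·16 = 158 and qs = 7·16 - 14 = 98.
Consumer surplus without the control is ½ · (47.6 - 21) · 133 = 1768.9.
With the ceiling, 98 units are sold at 16 (assume they go to the highest-value buyers). The demand price at q = 98 is 28, so CS = ½ · [(47.6 - 16) + (28 - 16)] · 98 = 2136.4.
Change in consumer surplus = 2136.4 - 1768.9 = 367.5.

367.5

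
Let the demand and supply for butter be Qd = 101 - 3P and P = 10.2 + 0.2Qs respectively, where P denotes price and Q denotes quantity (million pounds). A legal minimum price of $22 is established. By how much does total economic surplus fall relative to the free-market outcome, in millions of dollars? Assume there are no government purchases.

Rearranging supply gives Qs = 5P - 51. Without the control the market clears where 101 - 3P = 5P - 51, i.e. P* = 19 and Q* = 44.
Because the floor (22) lies above the market-clearing price, it is binding.
At P = 22: Qd = 101 - 3·22 = 35 and Qs = 5·22 - 51 = 59.
Quantity traded falls to 35. At Q = 35 the demand price is (101 - 35)/3 = 22 and the supply price is (51 + 35)/5 = 17.2.
Deadweight loss = ½ · (22 - 17.2) · (44 - 35) = ½ · 4.8 · 9 = 21.6.

21.6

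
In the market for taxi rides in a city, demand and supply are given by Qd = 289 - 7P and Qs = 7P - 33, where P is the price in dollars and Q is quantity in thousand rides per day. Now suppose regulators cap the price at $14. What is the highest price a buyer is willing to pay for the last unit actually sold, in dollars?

32

Without the control the market clears where 289 - 7P = 7P - 33, i.e. P* = 23 and Q* = 128.
The ceiling of 14 is below the equilibrium price 23, so it binds.
At P = 14: Qd = 289 - 7·14 = 191 and Qs = 7·14 - 33 = 65.
Only 65 units reach the market. On the demand curve, the marginal buyer's willingness to pay at Q = 65 is (289 - 65)/7 = 32.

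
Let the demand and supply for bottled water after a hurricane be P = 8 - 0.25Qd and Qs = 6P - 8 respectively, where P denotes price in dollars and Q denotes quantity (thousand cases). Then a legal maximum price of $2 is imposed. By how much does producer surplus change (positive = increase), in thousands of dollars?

Rearranging demand gives Qd = 32 - 4P. Equilibrium: 32 - 4P = 6P - 8, so 40 = 10P and P* = 4, Q* = 16.
The ceiling of 2 is below the equilibrium price 4, so it binds.
At P = 2: Qd = 32 - 4·2 = 24 and Qs = 6·2 - 8 = 4.
Producer surplus without the control is ½ · (4 - 4/3) · 16 = 64/3.
With the ceiling, producers sell 4 units at 2, so PS = ½ · (2 - 4/3) · 4 = 4/3.
Change in producer surplus = 4/3 - 64/3 = -20.

-20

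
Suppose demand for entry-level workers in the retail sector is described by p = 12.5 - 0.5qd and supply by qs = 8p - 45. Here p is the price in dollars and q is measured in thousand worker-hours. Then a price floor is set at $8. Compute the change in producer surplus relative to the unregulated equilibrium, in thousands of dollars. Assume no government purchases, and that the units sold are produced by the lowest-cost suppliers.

8.75

Rearranging demand gives qd = 25 - 2p. In a free market, 25 - 2p = 8p - 45 gives the equilibrium p* = 7, q* = 11.
Because the floor (8) lies above the market-clearing price, it is binding.
At p = 8: qd = 25 - 2·8 = 9 and qs = 8·8 - 45 = 19.
Producer surplus without the control is ½ · (7 - 5.625) · 11 = 7.5625.
With the floor, 9 units are sold at 8. The supply price at q = 9 is 6.75, so PS = ½ · [(8 - 5.625) + (8 - 6.75)] · 9 = 16.3125.
Change in producer surplus = 16.3125 - 7.5625 = 8.75.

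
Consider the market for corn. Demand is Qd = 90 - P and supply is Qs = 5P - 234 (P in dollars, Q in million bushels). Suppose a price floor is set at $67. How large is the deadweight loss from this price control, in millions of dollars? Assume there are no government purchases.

101.4

Without the control the market clears where 90 - P = 5P - 234, i.e. P* = 54 and Q* = 36.
Since 67 > 54, the floor is binding.
At P = 67: Qd = 90 - 67 = 23 and Qs = 5·67 - 234 = 101.
Quantity traded falls to 23. At Q = 23 the demand price is 90 - 23 = 67 and the supply price is (234 + 23)/5 = 51.4.
Deadweight loss = ½ · (67 - 51.4) · (36 - 23) = ½ · 15.6 · 13 = 101.4.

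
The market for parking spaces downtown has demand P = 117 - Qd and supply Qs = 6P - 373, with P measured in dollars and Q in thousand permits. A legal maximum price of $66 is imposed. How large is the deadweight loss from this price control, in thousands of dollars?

Rearranging demand gives Qd = 117 - P. In a free market, 117 - P = 6P - 373 gives the equilibrium P* = 70, Q* = 47.
Because the ceiling (66) lies below the market-clearing price, it is binding.
At P = 66: Qd = 117 - 66 = 51 and Qs = 6·66 - 373 = 23.
Quantity traded falls to 23. At Q = 23 the demand price is 117 - 23 = 94 and the supply price is (373 + 23)/6 = 66.
Deadweight loss = ½ · (94 - 66) · (47 - 23) = ½ · 28 · 24 = 336.

336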